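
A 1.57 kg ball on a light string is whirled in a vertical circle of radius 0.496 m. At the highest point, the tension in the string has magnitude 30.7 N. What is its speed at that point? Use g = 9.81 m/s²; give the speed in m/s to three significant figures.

3.82 m/s

At the top, T + mg = mv²/r, so v = √(r(T/m + g)) = √(0.496 × (30.7/1.57 + 9.81)) = √(0.496 × 29.36) = √14.56 = 3.816 m/s.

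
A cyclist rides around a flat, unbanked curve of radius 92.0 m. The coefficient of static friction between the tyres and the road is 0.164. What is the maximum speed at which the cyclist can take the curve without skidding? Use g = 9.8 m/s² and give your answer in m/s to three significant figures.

Friction provides the centripetal force on a flat curve. At maximum speed it is at its limiting value: μ_s m g = m v²/r.
Mass cancels: v_max = √(μ_s g r) = √(0.164 × 9.8 × 92.0) = √147.9 = 12.16 m/s.

12.2 m/s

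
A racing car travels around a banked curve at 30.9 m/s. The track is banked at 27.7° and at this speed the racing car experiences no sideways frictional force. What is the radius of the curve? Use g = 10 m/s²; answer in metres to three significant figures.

Frictionless banking: tanθ = v²/(rg), so r = v²/(g tanθ).
r = (30.9)²/(10.0 × tan 27.7°) = 954.8/(10.0 × 0.5250) = 954.8/5.250 = 181.9 m.

182 m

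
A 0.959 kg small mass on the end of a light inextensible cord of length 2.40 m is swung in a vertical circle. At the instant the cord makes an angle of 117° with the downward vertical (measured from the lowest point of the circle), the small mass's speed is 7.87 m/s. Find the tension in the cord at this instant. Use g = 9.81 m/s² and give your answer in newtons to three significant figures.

20.5 N

Take the radial direction toward the centre of the circle as positive. The component of the weight along the string toward the centre is −mg cos φ (φ measured from the bottom), so Newton's second law along the string gives T − mg cos φ = m v²/r.
cos 117° = -0.4540, so T = m(v²/r + g cos φ) = 0.959 × ((7.87)²/2.40 + 9.81 × -0.4540) = 0.959 × (25.81 + (-4.454)) = 0.959 × 21.35 = 20.48 N.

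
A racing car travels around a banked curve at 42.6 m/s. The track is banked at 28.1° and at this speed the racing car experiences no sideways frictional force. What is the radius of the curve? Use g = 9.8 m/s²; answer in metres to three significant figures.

347 m

Frictionless banking: tanθ = v²/(rg), so r = v²/(g tanθ).
r = (42.6)²/(9.8 × tan 28.1°) = 1815/(9.8 × 0.5340) = 1815/5.233 = 346.8 m.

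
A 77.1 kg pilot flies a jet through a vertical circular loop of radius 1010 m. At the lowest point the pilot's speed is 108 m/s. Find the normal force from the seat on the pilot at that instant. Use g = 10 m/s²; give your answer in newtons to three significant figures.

At the lowest point, N points up (toward the centre) and the weight mg points down (away from the centre), so the net inward force is N − mg = mv²/r.
N = m(v²/r + g) = 77.1 × ((108)²/1010 + 10.0) = 77.1 × (11.55 + 10.0) = 77.1 × 21.55 = 1661 N.

1660 N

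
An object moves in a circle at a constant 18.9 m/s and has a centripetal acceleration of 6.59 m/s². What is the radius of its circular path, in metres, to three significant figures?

a_c = v²/r ⇒ r = v²/a_c = (18.9)²/6.59 = 357.2/6.59 = 54.20 m.

54.2 m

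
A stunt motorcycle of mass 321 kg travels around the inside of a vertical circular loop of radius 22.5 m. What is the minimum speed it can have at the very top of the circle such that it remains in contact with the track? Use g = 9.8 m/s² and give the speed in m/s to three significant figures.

At the top, both weight mg and N point toward the centre: N + mg = mv²/r.
At minimum speed N → 0, so mg = mv_min²/r ⇒ v_min = √(g r) = √(9.8 × 22.5) = 14.85 m/s.

14.8 m/s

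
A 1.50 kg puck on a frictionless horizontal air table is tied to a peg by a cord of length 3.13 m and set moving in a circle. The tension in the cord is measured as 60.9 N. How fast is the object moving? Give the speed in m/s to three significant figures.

11.3 m/s

T = m v²/r ⇒ v = √(T r / m) = √(60.9 × 3.13 / 1.50) = √127.1 = 11.27 m/s.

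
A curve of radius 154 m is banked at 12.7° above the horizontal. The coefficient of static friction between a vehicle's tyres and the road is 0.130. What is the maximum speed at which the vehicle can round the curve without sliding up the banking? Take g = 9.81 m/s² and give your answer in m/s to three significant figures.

At the maximum speed, friction acts down the slope at its limiting value f = μN. Radially (horizontal, toward centre): N sinθ + μN cosθ = mv²/r. Vertically: N cosθ − μN sinθ = mg.
Dividing: v² = r g (sinθ + μcosθ)/(cosθ − μsinθ).
sinθ + μcosθ = 0.2198 + 0.130×0.9755 = 0.3467; cosθ − μsinθ = 0.9755 − 0.130×0.2198 = 0.9470.
v² = 154 × 9.81 × 0.3467/0.9470 = 553.1 m²/s², so v = 23.52 m/s.

23.5 m/s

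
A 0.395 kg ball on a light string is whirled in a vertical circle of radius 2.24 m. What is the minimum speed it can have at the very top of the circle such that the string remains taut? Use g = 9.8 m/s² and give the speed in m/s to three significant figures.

At the top, both weight mg and T point toward the centre: T + mg = mv²/r.
At minimum speed T → 0, so mg = mv_min²/r ⇒ v_min = √(g r) = √(9.8 × 2.24) = 4.685 m/s.

4.69 m/s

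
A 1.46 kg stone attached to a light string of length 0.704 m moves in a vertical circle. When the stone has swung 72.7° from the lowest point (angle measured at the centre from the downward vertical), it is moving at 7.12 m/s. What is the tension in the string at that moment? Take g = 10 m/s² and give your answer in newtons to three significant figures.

109 N

Take the radial direction toward the centre of the circle as positive. The component of the weight along the string toward the centre is −mg cos φ (φ measured from the bottom), so Newton's second law along the string gives T − mg cos φ = m v²/r.
cos 72.7° = 0.2974, so T = m(v²/r + g cos φ) = 1.46 × ((7.12)²/0.704 + 10.0 × 0.2974) = 1.46 × (72.01 + (2.974)) = 1.46 × 74.98 = 109.5 N.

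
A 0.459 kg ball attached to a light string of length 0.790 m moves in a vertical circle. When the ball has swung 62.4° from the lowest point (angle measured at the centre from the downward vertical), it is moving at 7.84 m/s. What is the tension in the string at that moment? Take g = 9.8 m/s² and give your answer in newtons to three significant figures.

37.8 N

Take the radial direction toward the centre of the circle as positive. The component of the weight along the string toward the centre is −mg cos φ (φ measured from the bottom), so Newton's second law along the string gives T − mg cos φ = m v²/r.
cos 62.4° = 0.4633, so T = m(v²/r + g cos φ) = 0.459 × ((7.84)²/0.790 + 9.8 × 0.4633) = 0.459 × (77.80 + (4.540)) = 0.459 × 82.34 = 37.80 N.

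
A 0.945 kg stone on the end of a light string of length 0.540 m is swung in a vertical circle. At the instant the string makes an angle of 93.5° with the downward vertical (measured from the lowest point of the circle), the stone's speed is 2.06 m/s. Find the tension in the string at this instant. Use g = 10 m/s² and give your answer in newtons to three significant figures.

Take the radial direction toward the centre of the circle as positive. The component of the weight along the string toward the centre is −mg cos φ (φ measured from the bottom), so Newton's second law along the string gives T − mg cos φ = m v²/r.
cos 93.5° = -0.06105, so T = m(v²/r + g cos φ) = 0.945 × ((2.06)²/0.540 + 10.0 × -0.06105) = 0.945 × (7.859 + (-0.6105)) = 0.945 × 7.248 = 6.849 N.

6.85 N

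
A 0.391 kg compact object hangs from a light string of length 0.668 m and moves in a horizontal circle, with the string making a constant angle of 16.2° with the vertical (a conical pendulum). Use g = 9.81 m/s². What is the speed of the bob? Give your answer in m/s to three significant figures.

The radius of the circle is r = L sinθ = 0.668 × sin 16.2° = 0.1864 m.
Horizontally T sinθ = mv²/r and vertically T cosθ = mg, so tanθ = v²/(rg).
v = √(r g tanθ) = √(0.1864 × 9.81 × 0.2905) = √0.5312 = 0.7288 m/s.

0.729 m/s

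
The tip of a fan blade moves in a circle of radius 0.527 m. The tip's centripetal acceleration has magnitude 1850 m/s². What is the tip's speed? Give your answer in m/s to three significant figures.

a_c = v²/r ⇒ v = √(a_c · r) = √(1850 × 0.527) = √975.0 = 31.22 m/s.

31.2 m/s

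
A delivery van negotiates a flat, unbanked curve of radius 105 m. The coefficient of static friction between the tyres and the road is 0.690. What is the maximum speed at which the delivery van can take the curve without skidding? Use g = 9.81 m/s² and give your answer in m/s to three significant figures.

26.7 m/s

The only inward force on a level bend is static friction, so at the limit f_s = μ_s N = μ_s m g = m v²/r.
Mass cancels: v_max = √(μ_s g r) = √(0.690 × 9.81 × 105) = √710.7 = 26.66 m/s.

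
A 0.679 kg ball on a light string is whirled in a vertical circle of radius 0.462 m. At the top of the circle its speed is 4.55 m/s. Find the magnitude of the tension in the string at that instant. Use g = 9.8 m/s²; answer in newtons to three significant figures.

At the top, both T and the weight mg point inward (toward the centre), so T + mg = mv²/r.
T = m(v²/r − g) = 0.679 × ((4.55)²/0.462 − 9.8) = 0.679 × (44.81 − 9.8) = 0.679 × 35.01 = 23.77 N.

23.8 N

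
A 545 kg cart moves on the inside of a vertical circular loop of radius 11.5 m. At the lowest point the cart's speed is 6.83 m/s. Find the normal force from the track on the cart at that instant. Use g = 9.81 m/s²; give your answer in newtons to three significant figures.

At the lowest point, N points up (toward the centre) and the weight mg points down (away from the centre), so the net inward force is N − mg = mv²/r.
N = m(v²/r + g) = 545 × ((6.83)²/11.5 + 9.81) = 545 × (4.056 + 9.81) = 545 × 13.87 = 7557 N.

7560 N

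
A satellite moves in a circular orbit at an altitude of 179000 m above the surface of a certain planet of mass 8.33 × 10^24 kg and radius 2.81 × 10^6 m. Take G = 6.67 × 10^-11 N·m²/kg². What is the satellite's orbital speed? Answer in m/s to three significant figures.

Orbital radius r = R + h = 2.81 × 10^6 + 179000 = 2.989 × 10^6 m.
Gravity supplies the centripetal force: G M m / r² = m v² / r, so v = √(GM/r).
v = √(6.67 × 10^-11 × 8.33 × 10^24 / 2.989 × 10^6) = √(1.859 × 10^8) = 13630 m/s.

13600 m/s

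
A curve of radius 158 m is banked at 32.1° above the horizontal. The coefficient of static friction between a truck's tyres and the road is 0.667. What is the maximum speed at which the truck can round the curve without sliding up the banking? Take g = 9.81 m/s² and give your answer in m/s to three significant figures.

At the maximum speed, friction acts down the slope at its limiting value f = μN. Radially (horizontal, toward centre): N sinθ + μN cosθ = mv²/r. Vertically: N cosθ − μN sinθ = mg.
Dividing: v² = r g (sinθ + μcosθ)/(cosθ − μsinθ).
sinθ + μcosθ = 0.5314 + 0.667×0.8471 = 1.096; cosθ − μsinθ = 0.8471 − 0.667×0.5314 = 0.4927.
v² = 158 × 9.81 × 1.096/0.4927 = 3449 m²/s², so v = 58.73 m/s.

58.7 m/s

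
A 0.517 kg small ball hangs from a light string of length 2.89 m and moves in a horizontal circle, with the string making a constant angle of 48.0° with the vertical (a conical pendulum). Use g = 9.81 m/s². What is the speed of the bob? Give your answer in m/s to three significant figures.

The radius of the circle is r = L sinθ = 2.89 × sin 48.0° = 2.148 m.
Horizontally T sinθ = mv²/r and vertically T cosθ = mg, so tanθ = v²/(rg).
v = √(r g tanθ) = √(2.148 × 9.81 × 1.111) = √23.40 = 4.837 m/s.

4.84 m/s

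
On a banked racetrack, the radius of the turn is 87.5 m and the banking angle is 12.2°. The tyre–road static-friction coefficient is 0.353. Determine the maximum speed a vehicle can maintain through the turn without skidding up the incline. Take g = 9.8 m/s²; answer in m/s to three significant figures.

23.0 m/s

At the maximum speed, friction acts down the slope at its limiting value f = μN. Radially (horizontal, toward centre): N sinθ + μN cosθ = mv²/r. Vertically: N cosθ − μN sinθ = mg.
Dividing: v² = r g (sinθ + μcosθ)/(cosθ − μsinθ).
sinθ + μcosθ = 0.2113 + 0.353×0.9774 = 0.5564; cosθ − μsinθ = 0.9774 − 0.353×0.2113 = 0.9028.
v² = 87.5 × 9.8 × 0.5564/0.9028 = 528.4 m²/s², so v = 22.99 m/s.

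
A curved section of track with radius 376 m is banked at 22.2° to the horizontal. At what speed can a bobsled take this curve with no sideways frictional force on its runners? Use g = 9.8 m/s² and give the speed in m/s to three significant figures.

On a frictionless banked curve, N sinθ = mv²/r and N cosθ = mg, so tanθ = v²/(rg).
v = √(r g tanθ) = √(376 × 9.8 × tan 22.2°) = √(376 × 9.8 × 0.4081) = √1504 = 38.78 m/s.

38.8 m/s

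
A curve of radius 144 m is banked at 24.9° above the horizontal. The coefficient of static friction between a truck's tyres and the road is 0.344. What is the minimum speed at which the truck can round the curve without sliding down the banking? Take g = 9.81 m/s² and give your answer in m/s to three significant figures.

12.1 m/s

At the minimum speed, friction acts up the slope at its limiting value f = μN. Radially (horizontal, toward centre): N sinθ − μN cosθ = mv²/r. Vertically: N cosθ + μN sinθ = mg.
Dividing: v² = r g (sinθ − μcosθ)/(cosθ + μsinθ).
sinθ − μcosθ = 0.4210 − 0.344×0.9070 = 0.1090; cosθ + μsinθ = 0.9070 + 0.344×0.4210 = 1.052.
v² = 144 × 9.81 × 0.1090/1.052 = 146.4 m²/s², so v = 12.10 m/s.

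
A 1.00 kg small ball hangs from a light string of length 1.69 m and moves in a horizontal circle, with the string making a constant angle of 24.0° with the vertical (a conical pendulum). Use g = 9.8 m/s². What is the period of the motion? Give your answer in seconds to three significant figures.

2.49 s

r = L sinθ = 0.6874 m. From T sinθ = mω²r and T cosθ = mg: tanθ = ω²r/g, so ω² = g tanθ / r = g/(L cosθ).
ω = √(g/(L cosθ)) = √(9.8/(1.69 × 0.9135)) = √6.348 = 2.519 rad/s.
Period = 2π/ω = 2.494 s.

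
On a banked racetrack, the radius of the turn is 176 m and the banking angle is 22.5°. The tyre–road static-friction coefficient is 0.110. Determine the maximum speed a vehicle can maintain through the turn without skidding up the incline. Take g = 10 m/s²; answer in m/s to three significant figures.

31.1 m/s

At the maximum speed, friction acts down the slope at its limiting value f = μN. Radially (horizontal, toward centre): N sinθ + μN cosθ = mv²/r. Vertically: N cosθ − μN sinθ = mg.
Dividing: v² = r g (sinθ + μcosθ)/(cosθ − μsinθ).
sinθ + μcosθ = 0.3827 + 0.110×0.9239 = 0.4843; cosθ − μsinθ = 0.9239 − 0.110×0.3827 = 0.8818.
v² = 176 × 10.0 × 0.4843/0.8818 = 966.7 m²/s², so v = 31.09 m/s.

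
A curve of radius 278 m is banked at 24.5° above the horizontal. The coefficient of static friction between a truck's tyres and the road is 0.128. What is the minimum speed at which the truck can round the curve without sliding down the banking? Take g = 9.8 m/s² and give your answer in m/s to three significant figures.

At the minimum speed, friction acts up the slope at its limiting value f = μN. Radially (horizontal, toward centre): N sinθ − μN cosθ = mv²/r. Vertically: N cosθ + μN sinθ = mg.
Dividing: v² = r g (sinθ − μcosθ)/(cosθ + μsinθ).
sinθ − μcosθ = 0.4147 − 0.128×0.9100 = 0.2982; cosθ + μsinθ = 0.9100 + 0.128×0.4147 = 0.9630.
v² = 278 × 9.8 × 0.2982/0.9630 = 843.6 m²/s², so v = 29.05 m/s.

29.0 m/s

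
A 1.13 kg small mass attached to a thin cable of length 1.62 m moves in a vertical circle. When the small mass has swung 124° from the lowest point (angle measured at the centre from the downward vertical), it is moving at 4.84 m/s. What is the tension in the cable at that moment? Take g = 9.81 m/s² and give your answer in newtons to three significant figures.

Take the radial direction toward the centre of the circle as positive. The component of the weight along the string toward the centre is −mg cos φ (φ measured from the bottom), so Newton's second law along the string gives T − mg cos φ = m v²/r.
cos 124° = -0.5592, so T = m(v²/r + g cos φ) = 1.13 × ((4.84)²/1.62 + 9.81 × -0.5592) = 1.13 × (14.46 + (-5.486)) = 1.13 × 8.975 = 10.14 N.

10.1 N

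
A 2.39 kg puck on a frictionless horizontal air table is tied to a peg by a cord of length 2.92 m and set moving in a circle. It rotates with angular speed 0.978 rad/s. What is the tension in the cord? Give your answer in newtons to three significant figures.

v = ωr = 0.978 × 2.92 = 2.856 m/s.
The tension is the only horizontal force, so it supplies the full centripetal force: T = m v²/r = 2.39 × (2.856)²/2.92 = 2.39 × 8.155/2.92 = 6.675 N.

6.68 N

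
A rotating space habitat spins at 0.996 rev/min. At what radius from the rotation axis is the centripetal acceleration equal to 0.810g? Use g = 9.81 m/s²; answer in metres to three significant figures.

730 m

ω = 0.996 rev/min × 2π/60 = 0.1043 rad/s.
a_c = ω²r = 0.810g ⇒ r = 0.810 × 9.81 / (0.1043)² = 7.946/0.01088 = 730.4 m.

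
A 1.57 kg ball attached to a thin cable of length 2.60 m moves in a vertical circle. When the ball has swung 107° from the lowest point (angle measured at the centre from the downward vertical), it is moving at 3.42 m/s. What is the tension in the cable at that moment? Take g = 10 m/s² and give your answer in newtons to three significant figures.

2.47 N

Take the radial direction toward the centre of the circle as positive. The component of the weight along the string toward the centre is −mg cos φ (φ measured from the bottom), so Newton's second law along the string gives T − mg cos φ = m v²/r.
cos 107° = -0.2924, so T = m(v²/r + g cos φ) = 1.57 × ((3.42)²/2.60 + 10.0 × -0.2924) = 1.57 × (4.499 + (-2.924)) = 1.57 × 1.575 = 2.473 N.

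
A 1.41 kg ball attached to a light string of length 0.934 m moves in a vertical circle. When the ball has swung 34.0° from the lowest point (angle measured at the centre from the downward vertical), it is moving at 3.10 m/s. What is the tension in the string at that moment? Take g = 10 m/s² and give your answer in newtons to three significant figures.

Take the radial direction toward the centre of the circle as positive. The component of the weight along the string toward the centre is −mg cos φ (φ measured from the bottom), so Newton's second law along the string gives T − mg cos φ = m v²/r.
cos 34.0° = 0.8290, so T = m(v²/r + g cos φ) = 1.41 × ((3.10)²/0.934 + 10.0 × 0.8290) = 1.41 × (10.29 + (8.290)) = 1.41 × 18.58 = 26.20 N.

26.2 N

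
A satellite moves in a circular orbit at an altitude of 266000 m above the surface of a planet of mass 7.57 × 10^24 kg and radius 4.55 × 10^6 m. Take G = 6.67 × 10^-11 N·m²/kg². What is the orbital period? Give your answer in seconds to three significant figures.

2960 s

r = R + h = 4.55 × 10^6 + 266000 = 4.816 × 10^6 m. Gravity provides the centripetal force: G M m / r² = m v² / r ⇒ v = √(GM/r) = 10240 m/s.
T = 2πr/v = 2π × 4.816 × 10^6 / 10240 = 2955 s.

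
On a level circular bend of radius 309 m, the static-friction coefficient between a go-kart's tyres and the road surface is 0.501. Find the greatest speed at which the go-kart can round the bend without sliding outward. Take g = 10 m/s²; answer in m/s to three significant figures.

39.3 m/s

On a flat curve, static friction is the only horizontal force, so it must supply the full centripetal force: μ_s m g = m v²/r.
Mass cancels: v_max = √(μ_s g r) = √(0.501 × 10.0 × 309) = √1548 = 39.35 m/s.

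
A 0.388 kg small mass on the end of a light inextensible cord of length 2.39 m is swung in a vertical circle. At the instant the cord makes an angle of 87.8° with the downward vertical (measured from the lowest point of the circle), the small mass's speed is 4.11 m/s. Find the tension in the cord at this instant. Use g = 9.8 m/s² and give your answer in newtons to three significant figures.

2.89 N

Take the radial direction toward the centre of the circle as positive. The component of the weight along the string toward the centre is −mg cos φ (φ measured from the bottom), so Newton's second law along the string gives T − mg cos φ = m v²/r.
cos 87.8° = 0.03839, so T = m(v²/r + g cos φ) = 0.388 × ((4.11)²/2.39 + 9.8 × 0.03839) = 0.388 × (7.068 + (0.3762)) = 0.388 × 7.444 = 2.888 N.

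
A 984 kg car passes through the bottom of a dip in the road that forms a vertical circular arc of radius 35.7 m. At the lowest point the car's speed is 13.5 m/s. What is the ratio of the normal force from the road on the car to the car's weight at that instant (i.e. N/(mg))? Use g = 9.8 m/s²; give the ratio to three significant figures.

1.52

At the bottom, N − mg = mv²/r, so N = m(v²/r + g) and N/(mg) = v²/(rg) + 1 = (13.5)²/(35.7 × 9.8) + 1 = 0.5209 + 1 = 1.521.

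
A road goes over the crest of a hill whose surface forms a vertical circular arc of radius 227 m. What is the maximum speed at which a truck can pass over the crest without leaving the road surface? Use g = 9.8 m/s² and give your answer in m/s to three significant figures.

47.2 m/s

At the crest the centre of the circle is below the truck, so the net downward (centripetal) force is mg − N = mv²/r.
The truck leaves the road when N → 0, giving v_max = √(g r) = √(9.8 × 227) = 47.17 m/s.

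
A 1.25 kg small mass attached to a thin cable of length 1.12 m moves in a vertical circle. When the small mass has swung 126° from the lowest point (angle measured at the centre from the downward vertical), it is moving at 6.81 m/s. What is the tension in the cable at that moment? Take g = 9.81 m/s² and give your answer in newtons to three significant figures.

44.6 N

Take the radial direction toward the centre of the circle as positive. The component of the weight along the string toward the centre is −mg cos φ (φ measured from the bottom), so Newton's second law along the string gives T − mg cos φ = m v²/r.
cos 126° = -0.5878, so T = m(v²/r + g cos φ) = 1.25 × ((6.81)²/1.12 + 9.81 × -0.5878) = 1.25 × (41.41 + (-5.766)) = 1.25 × 35.64 = 44.55 N.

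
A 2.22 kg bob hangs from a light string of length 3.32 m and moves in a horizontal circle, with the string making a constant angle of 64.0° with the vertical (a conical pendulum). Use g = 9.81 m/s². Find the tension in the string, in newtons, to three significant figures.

Vertically the bob has no acceleration, so T cosθ = mg.
T = mg/cosθ = 2.22 × 9.81 / cos 64.0° = 21.78/0.4384 = 49.68 N.

49.7 N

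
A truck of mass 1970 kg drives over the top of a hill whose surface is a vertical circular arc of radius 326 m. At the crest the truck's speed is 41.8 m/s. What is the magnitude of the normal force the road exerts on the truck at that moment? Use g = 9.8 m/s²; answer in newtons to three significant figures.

At the crest the centripetal acceleration points downward (toward the centre of the arc), so mg − N = mv²/r.
N = m(g − v²/r) = 1970 × (9.8 − (41.8)²/326) = 1970 × (9.8 − 5.360) = 1970 × 4.440 = 8748 N.

8750 N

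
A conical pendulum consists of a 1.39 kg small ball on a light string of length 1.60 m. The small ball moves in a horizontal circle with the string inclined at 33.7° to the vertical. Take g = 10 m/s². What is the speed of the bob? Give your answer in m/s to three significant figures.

The radius of the circle is r = L sinθ = 1.60 × sin 33.7° = 0.8878 m.
Horizontally T sinθ = mv²/r and vertically T cosθ = mg, so tanθ = v²/(rg).
v = √(r g tanθ) = √(0.8878 × 10.0 × 0.6669) = √5.921 = 2.433 m/s.

2.43 m/s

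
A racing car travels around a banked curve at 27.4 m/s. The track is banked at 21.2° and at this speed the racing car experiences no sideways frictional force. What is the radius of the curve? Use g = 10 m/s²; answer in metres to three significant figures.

194 m

Frictionless banking: tanθ = v²/(rg), so r = v²/(g tanθ).
r = (27.4)²/(10.0 × tan 21.2°) = 750.8/(10.0 × 0.3879) = 750.8/3.879 = 193.6 m.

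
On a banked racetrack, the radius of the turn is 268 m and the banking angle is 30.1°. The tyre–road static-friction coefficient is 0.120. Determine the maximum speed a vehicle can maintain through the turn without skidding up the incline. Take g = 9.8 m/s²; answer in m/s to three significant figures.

44.4 m/s

At the maximum speed, friction acts down the slope at its limiting value f = μN. Radially (horizontal, toward centre): N sinθ + μN cosθ = mv²/r. Vertically: N cosθ − μN sinθ = mg.
Dividing: v² = r g (sinθ + μcosθ)/(cosθ − μsinθ).
sinθ + μcosθ = 0.5015 + 0.120×0.8652 = 0.6053; cosθ − μsinθ = 0.8652 − 0.120×0.5015 = 0.8050.
v² = 268 × 9.8 × 0.6053/0.8050 = 1975 m²/s², so v = 44.44 m/s.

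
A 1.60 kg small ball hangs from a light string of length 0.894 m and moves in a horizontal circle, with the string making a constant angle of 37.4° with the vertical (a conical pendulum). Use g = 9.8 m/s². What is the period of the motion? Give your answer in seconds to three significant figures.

1.69 s

r = L sinθ = 0.5430 m. From T sinθ = mω²r and T cosθ = mg: tanθ = ω²r/g, so ω² = g tanθ / r = g/(L cosθ).
ω = √(g/(L cosθ)) = √(9.8/(0.894 × 0.7944)) = √13.80 = 3.715 rad/s.
Period = 2π/ω = 1.691 s.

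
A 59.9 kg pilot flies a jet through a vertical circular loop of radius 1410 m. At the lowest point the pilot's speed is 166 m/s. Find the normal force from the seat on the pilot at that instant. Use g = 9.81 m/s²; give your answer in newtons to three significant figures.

At the lowest point, N points up (toward the centre) and the weight mg points down (away from the centre), so the net inward force is N − mg = mv²/r.
N = m(v²/r + g) = 59.9 × ((166)²/1410 + 9.81) = 59.9 × (19.54 + 9.81) = 59.9 × 29.35 = 1758 N.

1760 N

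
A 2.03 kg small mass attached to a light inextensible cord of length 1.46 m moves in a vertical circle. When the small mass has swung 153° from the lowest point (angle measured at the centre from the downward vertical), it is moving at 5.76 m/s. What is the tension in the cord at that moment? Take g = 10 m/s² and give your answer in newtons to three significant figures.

Take the radial direction toward the centre of the circle as positive. The component of the weight along the string toward the centre is −mg cos φ (φ measured from the bottom), so Newton's second law along the string gives T − mg cos φ = m v²/r.
cos 153° = -0.8910, so T = m(v²/r + g cos φ) = 2.03 × ((5.76)²/1.46 + 10.0 × -0.8910) = 2.03 × (22.72 + (-8.910)) = 2.03 × 13.81 = 28.04 N.

28.0 N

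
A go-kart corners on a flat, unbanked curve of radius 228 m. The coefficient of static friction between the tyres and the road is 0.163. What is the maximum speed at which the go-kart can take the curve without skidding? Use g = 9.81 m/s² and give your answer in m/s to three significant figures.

19.1 m/s

Friction provides the centripetal force on a flat curve. At maximum speed it is at its limiting value: μ_s m g = m v²/r.
Mass cancels: v_max = √(μ_s g r) = √(0.163 × 9.81 × 228) = √364.6 = 19.09 m/s.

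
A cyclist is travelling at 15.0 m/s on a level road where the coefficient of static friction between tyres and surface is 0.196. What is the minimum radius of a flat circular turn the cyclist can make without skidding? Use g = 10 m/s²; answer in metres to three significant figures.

At the limit, μ_s m g = m v²/r, so r_min = v²/(μ_s g) = (15.0)²/(0.196 × 10.0) = 225.0/1.960 = 114.8 m.

115 m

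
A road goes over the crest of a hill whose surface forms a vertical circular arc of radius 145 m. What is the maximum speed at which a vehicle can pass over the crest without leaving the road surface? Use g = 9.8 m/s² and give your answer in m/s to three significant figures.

At the crest the centre of the circle is below the vehicle, so the net downward (centripetal) force is mg − N = mv²/r.
The vehicle leaves the road when N → 0, giving v_max = √(g r) = √(9.8 × 145) = 37.70 m/s.

37.7 m/s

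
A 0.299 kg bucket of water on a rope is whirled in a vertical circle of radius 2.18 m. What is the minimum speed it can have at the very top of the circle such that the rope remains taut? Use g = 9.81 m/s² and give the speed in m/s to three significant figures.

4.62 m/s

At the top, both weight mg and T point toward the centre: T + mg = mv²/r.
At minimum speed T → 0, so mg = mv_min²/r ⇒ v_min = √(g r) = √(9.81 × 2.18) = 4.624 m/s.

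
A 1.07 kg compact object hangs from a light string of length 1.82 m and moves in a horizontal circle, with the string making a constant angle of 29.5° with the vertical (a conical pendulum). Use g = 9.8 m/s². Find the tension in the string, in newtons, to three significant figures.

Vertically the bob has no acceleration, so T cosθ = mg.
T = mg/cosθ = 1.07 × 9.8 / cos 29.5° = 10.49/0.8704 = 12.05 N.

12.0 N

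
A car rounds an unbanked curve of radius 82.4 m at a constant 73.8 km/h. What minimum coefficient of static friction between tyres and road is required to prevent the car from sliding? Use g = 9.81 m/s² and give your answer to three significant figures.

v = 73.8/3.6 = 20.50 m/s.
Friction provides the centripetal force: μ_s m g = m v²/r, so μ_s = v²/(g r) = (20.50)²/(9.81 × 82.4) = 420.2/808.3 = 0.5199.

0.520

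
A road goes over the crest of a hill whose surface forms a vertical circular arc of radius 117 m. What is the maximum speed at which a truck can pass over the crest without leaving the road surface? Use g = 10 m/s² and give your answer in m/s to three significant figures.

34.2 m/s

At the crest the centre of the circle is below the truck, so the net downward (centripetal) force is mg − N = mv²/r.
The truck leaves the road when N → 0, giving v_max = √(g r) = √(10.0 × 117) = 34.21 m/s.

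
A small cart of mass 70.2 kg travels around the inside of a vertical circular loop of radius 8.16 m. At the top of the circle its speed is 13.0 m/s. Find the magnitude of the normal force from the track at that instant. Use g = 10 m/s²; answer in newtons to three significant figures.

At the top, both N and the weight mg point inward (toward the centre), so N + mg = mv²/r.
N = m(v²/r − g) = 70.2 × ((13.0)²/8.16 − 10.0) = 70.2 × (20.71 − 10.0) = 70.2 × 10.71 = 751.9 N.

752 N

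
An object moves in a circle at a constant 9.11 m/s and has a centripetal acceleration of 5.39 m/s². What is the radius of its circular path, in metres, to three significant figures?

a_c = v²/r ⇒ r = v²/a_c = (9.11)²/5.39 = 82.99/5.39 = 15.40 m.

15.4 m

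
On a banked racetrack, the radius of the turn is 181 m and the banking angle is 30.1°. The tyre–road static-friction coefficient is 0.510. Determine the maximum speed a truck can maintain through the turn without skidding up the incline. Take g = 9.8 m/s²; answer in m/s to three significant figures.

At the maximum speed, friction acts down the slope at its limiting value f = μN. Radially (horizontal, toward centre): N sinθ + μN cosθ = mv²/r. Vertically: N cosθ − μN sinθ = mg.
Dividing: v² = r g (sinθ + μcosθ)/(cosθ − μsinθ).
sinθ + μcosθ = 0.5015 + 0.510×0.8652 = 0.9427; cosθ − μsinθ = 0.8652 − 0.510×0.5015 = 0.6094.
v² = 181 × 9.8 × 0.9427/0.6094 = 2744 m²/s², so v = 52.38 m/s.

52.4 m/s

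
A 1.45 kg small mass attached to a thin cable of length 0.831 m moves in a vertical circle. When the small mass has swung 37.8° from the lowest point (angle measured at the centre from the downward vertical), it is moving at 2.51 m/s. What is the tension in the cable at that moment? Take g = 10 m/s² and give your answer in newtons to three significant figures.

Take the radial direction toward the centre of the circle as positive. The component of the weight along the string toward the centre is −mg cos φ (φ measured from the bottom), so Newton's second law along the string gives T − mg cos φ = m v²/r.
cos 37.8° = 0.7902, so T = m(v²/r + g cos φ) = 1.45 × ((2.51)²/0.831 + 10.0 × 0.7902) = 1.45 × (7.581 + (7.902)) = 1.45 × 15.48 = 22.45 N.

22.5 N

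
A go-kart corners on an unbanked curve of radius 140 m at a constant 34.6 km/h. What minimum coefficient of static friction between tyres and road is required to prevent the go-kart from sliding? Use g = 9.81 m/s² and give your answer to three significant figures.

v = 34.6/3.6 = 9.611 m/s.
Friction provides the centripetal force: μ_s m g = m v²/r, so μ_s = v²/(g r) = (9.611)²/(9.81 × 140) = 92.37/1373 = 0.06726.

0.0673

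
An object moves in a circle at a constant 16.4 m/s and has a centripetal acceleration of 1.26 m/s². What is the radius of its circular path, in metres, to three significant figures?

a_c = v²/r ⇒ r = v²/a_c = (16.4)²/1.26 = 269.0/1.26 = 213.5 m.

213 m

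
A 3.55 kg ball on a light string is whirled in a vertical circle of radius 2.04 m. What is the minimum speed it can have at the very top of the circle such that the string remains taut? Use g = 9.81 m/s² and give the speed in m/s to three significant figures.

4.47 m/s

At the highest point the centre is directly below, so both the weight and T act inward: T + mg = mv²/r.
At minimum speed T → 0, so mg = mv_min²/r ⇒ v_min = √(g r) = √(9.81 × 2.04) = 4.474 m/s.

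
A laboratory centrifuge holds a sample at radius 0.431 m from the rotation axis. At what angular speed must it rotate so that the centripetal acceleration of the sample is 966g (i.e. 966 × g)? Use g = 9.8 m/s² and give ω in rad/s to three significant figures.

Centripetal acceleration a_c = ω²r. Setting ω²r = 966g:
ω = √(966g / r) = √(966 × 9.8 / 0.431) = √21960 = 148.2 rad/s.

148 rad/s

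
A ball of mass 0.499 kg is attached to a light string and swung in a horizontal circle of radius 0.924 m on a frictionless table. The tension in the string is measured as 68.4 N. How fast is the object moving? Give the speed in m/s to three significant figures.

11.3 m/s

T = m v²/r ⇒ v = √(T r / m) = √(68.4 × 0.924 / 0.499) = √126.7 = 11.25 m/s.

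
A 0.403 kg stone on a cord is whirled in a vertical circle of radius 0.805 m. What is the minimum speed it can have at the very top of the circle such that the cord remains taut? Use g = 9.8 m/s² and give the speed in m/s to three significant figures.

At the highest point the centre is directly below, so both the weight and T act inward: T + mg = mv²/r.
At minimum speed T → 0, so mg = mv_min²/r ⇒ v_min = √(g r) = √(9.8 × 0.805) = 2.809 m/s.

2.81 m/s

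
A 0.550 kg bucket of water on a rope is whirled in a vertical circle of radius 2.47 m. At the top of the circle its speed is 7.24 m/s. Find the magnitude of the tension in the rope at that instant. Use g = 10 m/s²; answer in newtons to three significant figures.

At the top, both T and the weight mg point inward (toward the centre), so T + mg = mv²/r.
T = m(v²/r − g) = 0.550 × ((7.24)²/2.47 − 10.0) = 0.550 × (21.22 − 10.0) = 0.550 × 11.22 = 6.172 N.

6.17 N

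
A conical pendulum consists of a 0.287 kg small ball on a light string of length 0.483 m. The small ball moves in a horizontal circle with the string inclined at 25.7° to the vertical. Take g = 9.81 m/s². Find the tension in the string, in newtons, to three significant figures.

Vertically the bob has no acceleration, so T cosθ = mg.
T = mg/cosθ = 0.287 × 9.81 / cos 25.7° = 2.815/0.9011 = 3.125 N.

3.12 N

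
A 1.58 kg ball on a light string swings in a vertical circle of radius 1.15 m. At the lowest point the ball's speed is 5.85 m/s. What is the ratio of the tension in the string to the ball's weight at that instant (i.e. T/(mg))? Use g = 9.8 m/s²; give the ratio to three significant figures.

At the bottom, T − mg = mv²/r, so T = m(v²/r + g) and T/(mg) = v²/(rg) + 1 = (5.85)²/(1.15 × 9.8) + 1 = 3.037 + 1 = 4.037.

4.04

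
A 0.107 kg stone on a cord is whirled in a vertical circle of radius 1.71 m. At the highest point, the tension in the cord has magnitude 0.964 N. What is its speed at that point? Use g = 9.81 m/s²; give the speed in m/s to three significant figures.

At the top, T + mg = mv²/r, so v = √(r(T/m + g)) = √(1.71 × (0.964/0.107 + 9.81)) = √(1.71 × 18.82) = √32.18 = 5.673 m/s.

5.67 m/s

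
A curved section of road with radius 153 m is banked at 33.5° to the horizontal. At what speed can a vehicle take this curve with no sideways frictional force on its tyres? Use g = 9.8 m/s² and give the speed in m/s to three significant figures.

31.5 m/s

On a frictionless banked curve, N sinθ = mv²/r and N cosθ = mg, so tanθ = v²/(rg).
v = √(r g tanθ) = √(153 × 9.8 × tan 33.5°) = √(153 × 9.8 × 0.6619) = √992.4 = 31.50 m/s.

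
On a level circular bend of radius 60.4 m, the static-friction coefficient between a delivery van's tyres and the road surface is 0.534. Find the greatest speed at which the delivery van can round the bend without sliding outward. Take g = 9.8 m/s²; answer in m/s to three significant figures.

17.8 m/s

On a flat curve, static friction is the only horizontal force, so it must supply the full centripetal force: μ_s m g = m v²/r.
Mass cancels: v_max = √(μ_s g r) = √(0.534 × 9.8 × 60.4) = √316.1 = 17.78 m/s.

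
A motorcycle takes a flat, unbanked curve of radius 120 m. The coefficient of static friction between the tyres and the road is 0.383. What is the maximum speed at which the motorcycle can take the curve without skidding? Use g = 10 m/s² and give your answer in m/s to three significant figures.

21.4 m/s

Friction provides the centripetal force on a flat curve. At maximum speed it is at its limiting value: μ_s m g = m v²/r.
Mass cancels: v_max = √(μ_s g r) = √(0.383 × 10.0 × 120) = √459.6 = 21.44 m/s.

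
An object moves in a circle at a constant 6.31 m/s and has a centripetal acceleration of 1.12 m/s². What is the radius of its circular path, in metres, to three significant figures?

a_c = v²/r ⇒ r = v²/a_c = (6.31)²/1.12 = 39.82/1.12 = 35.55 m.

35.6 m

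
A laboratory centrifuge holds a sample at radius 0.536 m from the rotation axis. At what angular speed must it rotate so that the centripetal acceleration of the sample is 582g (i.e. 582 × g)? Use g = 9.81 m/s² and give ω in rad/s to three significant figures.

Centripetal acceleration a_c = ω²r. Setting ω²r = 582g:
ω = √(582g / r) = √(582 × 9.81 / 0.536) = √10650 = 103.2 rad/s.

103 rad/s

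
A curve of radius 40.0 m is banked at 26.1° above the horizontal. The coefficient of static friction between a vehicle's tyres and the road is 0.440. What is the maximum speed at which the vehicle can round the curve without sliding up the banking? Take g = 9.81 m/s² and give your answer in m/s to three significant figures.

21.6 m/s

At the maximum speed, friction acts down the slope at its limiting value f = μN. Radially (horizontal, toward centre): N sinθ + μN cosθ = mv²/r. Vertically: N cosθ − μN sinθ = mg.
Dividing: v² = r g (sinθ + μcosθ)/(cosθ − μsinθ).
sinθ + μcosθ = 0.4399 + 0.440×0.8980 = 0.8351; cosθ − μsinθ = 0.8980 − 0.440×0.4399 = 0.7045.
v² = 40.0 × 9.81 × 0.8351/0.7045 = 465.2 m²/s², so v = 21.57 m/s.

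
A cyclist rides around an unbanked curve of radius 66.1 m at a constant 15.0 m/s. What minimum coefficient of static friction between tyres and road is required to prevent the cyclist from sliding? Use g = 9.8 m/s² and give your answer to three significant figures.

0.347

Friction provides the centripetal force: μ_s m g = m v²/r, so μ_s = v²/(g r) = (15.00)²/(9.8 × 66.1) = 225.0/647.8 = 0.3473.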